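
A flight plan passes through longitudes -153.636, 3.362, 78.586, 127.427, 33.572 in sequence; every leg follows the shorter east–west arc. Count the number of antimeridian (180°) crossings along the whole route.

0

Leg 1: -153.636° → +3.362°, shortest Δλ = 156.998° (east) — does not cross 180°.
Leg 2: +3.362° → +78.586°, shortest Δλ = 75.224° (east) — does not cross 180°.
Leg 3: +78.586° → +127.427°, shortest Δλ = 48.841° (east) — does not cross 180°.
Leg 4: +127.427° → +33.572°, shortest Δλ = -93.855° (west) — does not cross 180°.
Total crossings: 0.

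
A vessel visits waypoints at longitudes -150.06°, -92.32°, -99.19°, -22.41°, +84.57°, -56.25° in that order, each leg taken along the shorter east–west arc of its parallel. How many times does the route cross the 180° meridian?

Leg 1: -150.06° → -92.32°, shortest Δλ = 57.74° (east) — does not cross 180°.
Leg 2: -92.32° → -99.19°, shortest Δλ = -6.87° (west) — does not cross 180°.
Leg 3: -99.19° → -22.41°, shortest Δλ = 76.78° (east) — does not cross 180°.
Leg 4: -22.41° → +84.57°, shortest Δλ = 106.98° (east) — does not cross 180°.
Leg 5: +84.57° → -56.25°, shortest Δλ = -140.82° (west) — does not cross 180°.
Total crossings: 0.

0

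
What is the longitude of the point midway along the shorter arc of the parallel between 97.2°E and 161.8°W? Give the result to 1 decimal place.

Signed shortest Δλ from +97.2° to -161.8° is +101.0°.
Midpoint longitude = +97.2° + (+101.0°)/2 = +97.2° + 50.5° = +147.7°.
(The naïve average (+97.2 + -161.8)/2 = -32.3° is on the wrong side of the globe.)

147.7°E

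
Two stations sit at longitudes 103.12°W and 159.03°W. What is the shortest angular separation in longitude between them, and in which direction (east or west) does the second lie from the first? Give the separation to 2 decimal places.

55.91° west

Raw difference: -159.03 − -103.12 = -55.91°.
Normalise into (−180°, 180°]: -55.91° stays -55.91°.
Negative ⇒ the second point lies to the west; separation 55.91°.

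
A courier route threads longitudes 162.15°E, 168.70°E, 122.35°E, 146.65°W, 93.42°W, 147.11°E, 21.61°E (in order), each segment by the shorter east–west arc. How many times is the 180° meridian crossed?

2

Leg 1: +162.15° → +168.70°, shortest Δλ = 6.55° (east) — does not cross 180°.
Leg 2: +168.70° → +122.35°, shortest Δλ = -46.35° (west) — does not cross 180°.
Leg 3: +122.35° → -146.65°, shortest Δλ = 91.0° (east) — crosses 180°.
Leg 4: -146.65° → -93.42°, shortest Δλ = 53.23° (east) — does not cross 180°.
Leg 5: -93.42° → +147.11°, shortest Δλ = -119.47° (west) — crosses 180°.
Leg 6: +147.11° → +21.61°, shortest Δλ = -125.5° (west) — does not cross 180°.
Total crossings: 2.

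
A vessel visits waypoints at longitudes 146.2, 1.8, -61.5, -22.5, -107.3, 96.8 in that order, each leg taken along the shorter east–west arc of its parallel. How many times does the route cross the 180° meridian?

1

Leg 1: +146.2° → +1.8°, shortest Δλ = -144.4° (west) — does not cross 180°.
Leg 2: +1.8° → -61.5°, shortest Δλ = -63.3° (west) — does not cross 180°.
Leg 3: -61.5° → -22.5°, shortest Δλ = 39.0° (east) — does not cross 180°.
Leg 4: -22.5° → -107.3°, shortest Δλ = -84.8° (west) — does not cross 180°.
Leg 5: -107.3° → +96.8°, shortest Δλ = -155.9° (west) — crosses 180°.
Total crossings: 1.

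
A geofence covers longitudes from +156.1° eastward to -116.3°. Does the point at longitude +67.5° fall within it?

No

Band width going east from +156.1° to -116.3°: ((-116.3 − 156.1) mod 360) = 87.6°.
Offset of +67.5° east of the west edge: ((67.5 − 156.1) mod 360) = 271.4°.
271.4° > 87.6° ⇒ outside.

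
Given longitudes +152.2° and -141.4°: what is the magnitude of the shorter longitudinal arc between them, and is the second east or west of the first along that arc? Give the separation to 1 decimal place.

66.4° east

Raw difference: -141.4 − 152.2 = -293.6°.
Normalise into (−180°, 180°]: -293.6° + 360° = 66.4°.
Positive ⇒ the second point lies to the east; separation 66.4°.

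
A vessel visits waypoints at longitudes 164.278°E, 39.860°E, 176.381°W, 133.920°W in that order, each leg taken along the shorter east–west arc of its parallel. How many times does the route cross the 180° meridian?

1

Leg 1: +164.278° → +39.860°, shortest Δλ = -124.418° (west) — does not cross 180°.
Leg 2: +39.860° → -176.381°, shortest Δλ = 143.759° (east) — crosses 180°.
Leg 3: -176.381° → -133.920°, shortest Δλ = 42.461° (east) — does not cross 180°.
Total crossings: 1.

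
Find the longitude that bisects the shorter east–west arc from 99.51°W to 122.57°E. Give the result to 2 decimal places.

168.47°W

Signed shortest Δλ from -99.51° to +122.57° is -137.92°.
Midpoint longitude = -99.51° + (-137.92°)/2 = -99.51° − 68.96° = -168.47°.
(The naïve average (-99.51 + +122.57)/2 = 11.53° is on the wrong side of the globe.)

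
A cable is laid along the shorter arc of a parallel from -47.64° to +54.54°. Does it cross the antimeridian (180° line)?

No

Signed shortest Δλ = ((54.54 − -47.64 + 180) mod 360) − 180 = 102.18°.
Going east by 102.18° from -47.64° reaches +54.54° without touching 180°.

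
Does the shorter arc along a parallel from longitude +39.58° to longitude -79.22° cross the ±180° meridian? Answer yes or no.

No

Signed shortest Δλ = ((-79.22 − 39.58 + 180) mod 360) − 180 = -118.8°.
Going west by 118.8° from +39.58° reaches -79.22° without touching 180°.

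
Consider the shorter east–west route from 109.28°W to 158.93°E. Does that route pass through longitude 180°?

Yes

Naïve |158.93 − -109.28| = 268.21° > 180°, so the shorter arc goes the other way round — across 180°.
Signed shortest Δλ = ((158.93 − -109.28 + 180) mod 360) − 180 = -91.79°.
Going west by 91.79° from -109.28° passes through 180° before reaching +158.93°.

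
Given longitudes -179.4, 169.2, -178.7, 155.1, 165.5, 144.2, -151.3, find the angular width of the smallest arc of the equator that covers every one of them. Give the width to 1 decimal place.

64.5°

Sort the longitudes: -179.4°, -178.7°, -151.3°, +144.2°, +155.1°, +165.5°, +169.2°.
Eastward gaps between consecutive values (wrapping around): 0.7°, 27.4°, 295.5°, 10.9°, 10.4°, 3.7°, 11.4°.
Largest gap = 295.5° ⇒ minimal covering band is its complement: 360° − 295.5° = 64.5°.
Band runs from +144.2° eastward to -151.3°, crossing the antimeridian.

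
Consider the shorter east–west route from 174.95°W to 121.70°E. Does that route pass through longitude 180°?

Yes

Naïve |121.70 − -174.95| = 296.65° > 180°, so the shorter arc goes the other way round — across 180°.
Signed shortest Δλ = ((121.70 − -174.95 + 180) mod 360) − 180 = -63.35°.
Going west by 63.35° from -174.95° passes through 180° before reaching +121.70°.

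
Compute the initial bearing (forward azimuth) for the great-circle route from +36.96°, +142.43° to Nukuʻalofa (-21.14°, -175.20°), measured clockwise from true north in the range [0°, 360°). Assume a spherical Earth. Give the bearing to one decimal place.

Δλ = -175.20 − 142.43 = -317.63°; wrapped into (−180°, 180°]: 42.37°.
θ = atan2( sin Δλ · cos φ₂ , cos φ₁ · sin φ₂ − sin φ₁ · cos φ₂ · cos Δλ )
  = atan2(0.62856, -0.70250) = 138.179° → normalised to [0°, 360°): 138.179°.

138.2°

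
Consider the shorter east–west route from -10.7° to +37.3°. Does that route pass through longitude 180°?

No

Signed shortest Δλ = ((37.3 − -10.7 + 180) mod 360) − 180 = 48.0°.
Going east by 48.0° from -10.7° reaches +37.3° without touching 180°.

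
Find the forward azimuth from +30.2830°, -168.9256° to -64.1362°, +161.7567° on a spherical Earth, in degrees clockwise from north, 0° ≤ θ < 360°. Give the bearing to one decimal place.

192.4°

Δλ = 161.7567 − -168.9256 = 330.6823°; wrapped into (−180°, 180°]: -29.3177°.
θ = atan2( sin Δλ · cos φ₂ , cos φ₁ · sin φ₂ − sin φ₁ · cos φ₂ · cos Δλ )
  = atan2(-0.21360, -0.96885) = -167.567° → normalised to [0°, 360°): 192.433°.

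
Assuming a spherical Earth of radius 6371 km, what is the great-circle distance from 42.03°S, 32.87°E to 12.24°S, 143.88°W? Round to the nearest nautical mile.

7544 nmi

Δλ = -143.88 − 32.87 = -176.75°.
Δφ = -12.24 − -42.03 = 29.79°.
a = sin²(Δφ/2) + cos φ₁ · cos φ₂ · sin²(Δλ/2) = 0.791399.
c = 2·atan2(√a, √(1−a)) = 2.19297 rad → d = 6371·c ≈ 13971.38 km ≈ 7543.94 nmi.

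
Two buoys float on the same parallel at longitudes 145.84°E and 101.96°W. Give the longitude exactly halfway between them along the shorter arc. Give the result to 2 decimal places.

158.06°W

Signed shortest Δλ from +145.84° to -101.96° is +112.20°.
Midpoint longitude = +145.84° + (+112.20°)/2 = +145.84° + 56.10° = +201.94°.
Normalise into (−180°, 180°]: -158.06°.
(The naïve average (+145.84 + -101.96)/2 = 21.94° is on the wrong side of the globe.)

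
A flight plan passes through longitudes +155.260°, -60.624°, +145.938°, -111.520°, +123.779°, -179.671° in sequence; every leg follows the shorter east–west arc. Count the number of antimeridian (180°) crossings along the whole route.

Leg 1: +155.260° → -60.624°, shortest Δλ = 144.116° (east) — crosses 180°.
Leg 2: -60.624° → +145.938°, shortest Δλ = -153.438° (west) — crosses 180°.
Leg 3: +145.938° → -111.520°, shortest Δλ = 102.542° (east) — crosses 180°.
Leg 4: -111.520° → +123.779°, shortest Δλ = -124.701° (west) — crosses 180°.
Leg 5: +123.779° → -179.671°, shortest Δλ = 56.55° (east) — crosses 180°.
Total crossings: 5.

5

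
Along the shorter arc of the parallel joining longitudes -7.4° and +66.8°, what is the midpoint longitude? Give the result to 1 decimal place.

Signed shortest Δλ from -7.4° to +66.8° is +74.2°.
Midpoint longitude = -7.4° + (+74.2°)/2 = -7.4° + 37.1° = +29.7°.

+29.7°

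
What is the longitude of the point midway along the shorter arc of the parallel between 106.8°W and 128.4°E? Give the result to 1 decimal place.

Signed shortest Δλ from -106.8° to +128.4° is -124.8°.
Midpoint longitude = -106.8° + (-124.8°)/2 = -106.8° − 62.4° = -169.2°.
(The naïve average (-106.8 + +128.4)/2 = 10.8° is on the wrong side of the globe.)

169.2°W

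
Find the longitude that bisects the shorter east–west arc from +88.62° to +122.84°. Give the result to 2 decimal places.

+105.73°

Signed shortest Δλ from +88.62° to +122.84° is +34.22°.
Midpoint longitude = +88.62° + (+34.22°)/2 = +88.62° + 17.11° = +105.73°.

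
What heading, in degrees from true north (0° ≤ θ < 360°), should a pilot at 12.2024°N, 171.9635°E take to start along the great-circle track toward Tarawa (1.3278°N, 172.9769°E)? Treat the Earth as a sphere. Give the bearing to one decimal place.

Δλ = 172.9769 − 171.9635 = 1.0134°.
θ = atan2( sin Δλ · cos φ₂ , cos φ₁ · sin φ₂ − sin φ₁ · cos φ₂ · cos Δλ )
  = atan2(0.01768, -0.18863) = 174.645° → normalised to [0°, 360°): 174.645°.

174.6°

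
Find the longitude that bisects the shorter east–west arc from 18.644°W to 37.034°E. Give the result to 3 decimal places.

9.195°E

Signed shortest Δλ from -18.644° to +37.034° is +55.678°.
Midpoint longitude = -18.644° + (+55.678°)/2 = -18.644° + 27.839° = +9.195°.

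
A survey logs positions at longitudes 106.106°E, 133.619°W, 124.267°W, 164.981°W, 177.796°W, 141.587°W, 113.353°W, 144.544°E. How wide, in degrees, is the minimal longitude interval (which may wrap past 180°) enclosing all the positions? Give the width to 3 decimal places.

Sort the longitudes: -177.796°, -164.981°, -141.587°, -133.619°, -124.267°, -113.353°, +106.106°, +144.544°.
Eastward gaps between consecutive values (wrapping around): 12.815°, 23.394°, 7.968°, 9.352°, 10.914°, 219.459°, 38.438°, 37.660°.
Largest gap = 219.459° ⇒ minimal covering band is its complement: 360° − 219.459° = 140.541°.
Band runs from +106.106° eastward to -113.353°, crossing the antimeridian.

140.541°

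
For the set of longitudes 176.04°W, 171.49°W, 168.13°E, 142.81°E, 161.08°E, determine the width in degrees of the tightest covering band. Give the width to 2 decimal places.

Sort the longitudes: -176.04°, -171.49°, +142.81°, +161.08°, +168.13°.
Eastward gaps between consecutive values (wrapping around): 4.55°, 314.30°, 18.27°, 7.05°, 15.83°.
Largest gap = 314.30° ⇒ minimal covering band is its complement: 360° − 314.30° = 45.70°.
Band runs from +142.81° eastward to -171.49°, crossing the antimeridian.

45.70°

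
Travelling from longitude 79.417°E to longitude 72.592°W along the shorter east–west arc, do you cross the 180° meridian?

No

Signed shortest Δλ = ((-72.592 − 79.417 + 180) mod 360) − 180 = -152.009°.
Going west by 152.009° from +79.417° reaches -72.592° without touching 180°.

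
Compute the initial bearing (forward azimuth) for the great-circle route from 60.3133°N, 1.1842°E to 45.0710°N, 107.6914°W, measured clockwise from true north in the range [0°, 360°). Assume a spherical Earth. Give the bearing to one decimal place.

309.4°

Δλ = -107.6914 − 1.1842 = -108.8756°.
θ = atan2( sin Δλ · cos φ₂ , cos φ₁ · sin φ₂ − sin φ₁ · cos φ₂ · cos Δλ )
  = atan2(-0.66825, 0.54912) = -50.589° → normalised to [0°, 360°): 309.411°.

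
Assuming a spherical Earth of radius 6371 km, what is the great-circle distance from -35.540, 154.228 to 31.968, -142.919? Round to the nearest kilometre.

9962 km

Δλ = -142.919 − 154.228 = -297.147°; wrapped into (−180°, 180°]: 62.853°.
Δφ = 31.968 − -35.540 = 67.508°.
a = sin²(Δφ/2) + cos φ₁ · cos φ₂ · sin²(Δλ/2) = 0.496391.
c = 2·atan2(√a, √(1−a)) = 1.56358 rad → d = 6371·c ≈ 9961.56 km.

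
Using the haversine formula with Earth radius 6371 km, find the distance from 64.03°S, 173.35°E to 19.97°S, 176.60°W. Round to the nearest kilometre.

Δλ = -176.60 − 173.35 = -349.95°; wrapped into (−180°, 180°]: 10.05°.
Δφ = -19.97 − -64.03 = 44.06°.
a = sin²(Δφ/2) + cos φ₁ · cos φ₂ · sin²(Δλ/2) = 0.143852.
c = 2·atan2(√a, √(1−a)) = 0.77803 rad → d = 6371·c ≈ 4956.84 km.

4957 km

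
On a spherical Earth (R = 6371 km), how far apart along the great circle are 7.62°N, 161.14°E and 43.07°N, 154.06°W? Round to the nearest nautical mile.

3171 nmi

Δλ = -154.06 − 161.14 = -315.20°; wrapped into (−180°, 180°]: 44.80°.
Δφ = 43.07 − 7.62 = 35.45°.
a = sin²(Δφ/2) + cos φ₁ · cos φ₂ · sin²(Δλ/2) = 0.197834.
c = 2·atan2(√a, √(1−a)) = 0.92187 rad → d = 6371·c ≈ 5873.24 km ≈ 3171.29 nmi.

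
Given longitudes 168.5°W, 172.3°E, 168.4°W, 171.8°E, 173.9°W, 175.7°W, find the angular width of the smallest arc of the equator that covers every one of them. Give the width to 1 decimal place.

19.8°

Sort the longitudes: -175.7°, -173.9°, -168.5°, -168.4°, +171.8°, +172.3°.
Eastward gaps between consecutive values (wrapping around): 1.8°, 5.4°, 0.1°, 340.2°, 0.5°, 12.0°.
Largest gap = 340.2° ⇒ minimal covering band is its complement: 360° − 340.2° = 19.8°.
Band runs from +171.8° eastward to -168.4°, crossing the antimeridian.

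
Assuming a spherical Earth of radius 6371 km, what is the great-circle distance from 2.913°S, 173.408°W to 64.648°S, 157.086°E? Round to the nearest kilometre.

Δλ = 157.086 − -173.408 = 330.494°; wrapped into (−180°, 180°]: -29.506°.
Δφ = -64.648 − -2.913 = -61.735°.
a = sin²(Δφ/2) + cos φ₁ · cos φ₂ · sin²(Δλ/2) = 0.290955.
c = 2·atan2(√a, √(1−a)) = 1.13946 rad → d = 6371·c ≈ 7259.47 km.

7259 km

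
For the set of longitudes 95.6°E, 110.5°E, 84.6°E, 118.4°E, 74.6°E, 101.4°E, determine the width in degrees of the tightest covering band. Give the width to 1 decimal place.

Sort the longitudes: +74.6°, +84.6°, +95.6°, +101.4°, +110.5°, +118.4°.
Eastward gaps between consecutive values (wrapping around): 10.0°, 11.0°, 5.8°, 9.1°, 7.9°, 316.2°.
Largest gap = 316.2° ⇒ minimal covering band is its complement: 360° − 316.2° = 43.8°.
Band runs from +74.6° eastward to +118.4°.

43.8°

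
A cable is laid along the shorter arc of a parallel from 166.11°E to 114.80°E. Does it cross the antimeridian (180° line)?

Signed shortest Δλ = ((114.80 − 166.11 + 180) mod 360) − 180 = -51.31°.
Going west by 51.31° from +166.11° reaches +114.80° without touching 180°.

No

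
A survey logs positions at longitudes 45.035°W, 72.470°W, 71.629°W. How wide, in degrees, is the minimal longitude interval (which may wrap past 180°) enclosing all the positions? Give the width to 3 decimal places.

27.435°

Sort the longitudes: -72.470°, -71.629°, -45.035°.
Eastward gaps between consecutive values (wrapping around): 0.841°, 26.594°, 332.565°.
Largest gap = 332.565° ⇒ minimal covering band is its complement: 360° − 332.565° = 27.435°.
Band runs from -72.470° eastward to -45.035°.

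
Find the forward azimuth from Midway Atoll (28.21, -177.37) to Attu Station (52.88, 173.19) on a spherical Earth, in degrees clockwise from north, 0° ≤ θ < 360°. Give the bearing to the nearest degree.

347°

Δλ = 173.19 − -177.37 = 350.56°; wrapped into (−180°, 180°]: -9.44°.
θ = atan2( sin Δλ · cos φ₂ , cos φ₁ · sin φ₂ − sin φ₁ · cos φ₂ · cos Δλ )
  = atan2(-0.09898, 0.42125) = -13.223° → normalised to [0°, 360°): 346.777°.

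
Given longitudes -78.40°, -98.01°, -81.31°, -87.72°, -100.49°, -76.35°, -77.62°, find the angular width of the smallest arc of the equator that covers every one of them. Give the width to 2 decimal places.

24.14°

Sort the longitudes: -100.49°, -98.01°, -87.72°, -81.31°, -78.40°, -77.62°, -76.35°.
Eastward gaps between consecutive values (wrapping around): 2.48°, 10.29°, 6.41°, 2.91°, 0.78°, 1.27°, 335.86°.
Largest gap = 335.86° ⇒ minimal covering band is its complement: 360° − 335.86° = 24.14°.
Band runs from -100.49° eastward to -76.35°.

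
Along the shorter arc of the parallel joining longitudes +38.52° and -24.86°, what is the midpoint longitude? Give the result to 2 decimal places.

+6.83°

Signed shortest Δλ from +38.52° to -24.86° is -63.38°.
Midpoint longitude = +38.52° + (-63.38°)/2 = +38.52° − 31.69° = +6.83°.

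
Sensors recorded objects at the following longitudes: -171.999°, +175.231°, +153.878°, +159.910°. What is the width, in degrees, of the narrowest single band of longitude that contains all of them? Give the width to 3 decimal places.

34.123°

Sort the longitudes: -171.999°, +153.878°, +159.910°, +175.231°.
Eastward gaps between consecutive values (wrapping around): 325.877°, 6.032°, 15.321°, 12.770°.
Largest gap = 325.877° ⇒ minimal covering band is its complement: 360° − 325.877° = 34.123°.
Band runs from +153.878° eastward to -171.999°, crossing the antimeridian.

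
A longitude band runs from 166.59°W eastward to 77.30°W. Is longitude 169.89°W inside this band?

No

Band width going east from -166.59° to -77.30°: ((-77.30 − -166.59) mod 360) = 89.29°.
Offset of -169.89° east of the west edge: ((-169.89 − -166.59) mod 360) = 356.70°.
356.70° > 89.29° ⇒ outside.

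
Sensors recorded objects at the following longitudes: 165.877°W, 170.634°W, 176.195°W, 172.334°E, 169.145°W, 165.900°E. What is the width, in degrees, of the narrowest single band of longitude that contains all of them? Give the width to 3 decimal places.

Sort the longitudes: -176.195°, -170.634°, -169.145°, -165.877°, +165.900°, +172.334°.
Eastward gaps between consecutive values (wrapping around): 5.561°, 1.489°, 3.268°, 331.777°, 6.434°, 11.471°.
Largest gap = 331.777° ⇒ minimal covering band is its complement: 360° − 331.777° = 28.223°.
Band runs from +165.900° eastward to -165.877°, crossing the antimeridian.

28.223°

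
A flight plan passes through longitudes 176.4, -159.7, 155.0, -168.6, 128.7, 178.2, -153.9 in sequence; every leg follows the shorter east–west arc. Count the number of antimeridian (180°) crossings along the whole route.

Leg 1: +176.4° → -159.7°, shortest Δλ = 23.9° (east) — crosses 180°.
Leg 2: -159.7° → +155.0°, shortest Δλ = -45.3° (west) — crosses 180°.
Leg 3: +155.0° → -168.6°, shortest Δλ = 36.4° (east) — crosses 180°.
Leg 4: -168.6° → +128.7°, shortest Δλ = -62.7° (west) — crosses 180°.
Leg 5: +128.7° → +178.2°, shortest Δλ = 49.5° (east) — does not cross 180°.
Leg 6: +178.2° → -153.9°, shortest Δλ = 27.9° (east) — crosses 180°.
Total crossings: 5.

5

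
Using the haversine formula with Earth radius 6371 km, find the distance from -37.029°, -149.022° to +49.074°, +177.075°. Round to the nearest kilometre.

Δλ = 177.075 − -149.022 = 326.097°; wrapped into (−180°, 180°]: -33.903°.
Δφ = 49.074 − -37.029 = 86.103°.
a = sin²(Δφ/2) + cos φ₁ · cos φ₂ · sin²(Δλ/2) = 0.510476.
c = 2·atan2(√a, √(1−a)) = 1.59175 rad → d = 6371·c ≈ 10141.03 km.

10141 km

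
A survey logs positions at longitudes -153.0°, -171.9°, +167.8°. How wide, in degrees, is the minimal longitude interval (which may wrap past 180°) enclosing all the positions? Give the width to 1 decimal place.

Sort the longitudes: -171.9°, -153.0°, +167.8°.
Eastward gaps between consecutive values (wrapping around): 18.9°, 320.8°, 20.3°.
Largest gap = 320.8° ⇒ minimal covering band is its complement: 360° − 320.8° = 39.2°.
Band runs from +167.8° eastward to -153.0°, crossing the antimeridian.

39.2°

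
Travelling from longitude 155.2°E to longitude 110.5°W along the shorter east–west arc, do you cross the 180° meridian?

Yes

Naïve |-110.5 − 155.2| = 265.7° > 180°, so the shorter arc goes the other way round — across 180°.
Signed shortest Δλ = ((-110.5 − 155.2 + 180) mod 360) − 180 = 94.3°.
Going east by 94.3° from +155.2° passes through 180° before reaching -110.5°.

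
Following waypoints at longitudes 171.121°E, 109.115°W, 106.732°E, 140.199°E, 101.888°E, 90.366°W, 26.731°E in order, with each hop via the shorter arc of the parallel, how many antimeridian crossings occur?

Leg 1: +171.121° → -109.115°, shortest Δλ = 79.764° (east) — crosses 180°.
Leg 2: -109.115° → +106.732°, shortest Δλ = -144.153° (west) — crosses 180°.
Leg 3: +106.732° → +140.199°, shortest Δλ = 33.467° (east) — does not cross 180°.
Leg 4: +140.199° → +101.888°, shortest Δλ = -38.311° (west) — does not cross 180°.
Leg 5: +101.888° → -90.366°, shortest Δλ = 167.746° (east) — crosses 180°.
Leg 6: -90.366° → +26.731°, shortest Δλ = 117.097° (east) — does not cross 180°.
Total crossings: 3.

3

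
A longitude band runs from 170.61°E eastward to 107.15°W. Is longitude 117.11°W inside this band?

Yes

Band width going east from +170.61° to -107.15°: ((-107.15 − 170.61) mod 360) = 82.24°.
Offset of -117.11° east of the west edge: ((-117.11 − 170.61) mod 360) = 72.28°.
72.28° ≤ 82.24° ⇒ inside.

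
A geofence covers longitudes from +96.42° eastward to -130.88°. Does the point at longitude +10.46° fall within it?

No

Band width going east from +96.42° to -130.88°: ((-130.88 − 96.42) mod 360) = 132.70°.
Offset of +10.46° east of the west edge: ((10.46 − 96.42) mod 360) = 274.04°.
274.04° > 132.70° ⇒ outside.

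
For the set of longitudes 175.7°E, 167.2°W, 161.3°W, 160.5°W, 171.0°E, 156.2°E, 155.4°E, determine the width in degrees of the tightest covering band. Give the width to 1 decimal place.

44.1°

Sort the longitudes: -167.2°, -161.3°, -160.5°, +155.4°, +156.2°, +171.0°, +175.7°.
Eastward gaps between consecutive values (wrapping around): 5.9°, 0.8°, 315.9°, 0.8°, 14.8°, 4.7°, 17.1°.
Largest gap = 315.9° ⇒ minimal covering band is its complement: 360° − 315.9° = 44.1°.
Band runs from +155.4° eastward to -160.5°, crossing the antimeridian.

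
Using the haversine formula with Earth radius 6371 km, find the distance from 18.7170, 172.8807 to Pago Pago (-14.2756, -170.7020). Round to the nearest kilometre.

4086 km

Δλ = -170.7020 − 172.8807 = -343.5827°; wrapped into (−180°, 180°]: 16.4173°.
Δφ = -14.2756 − 18.7170 = -32.9926°.
a = sin²(Δφ/2) + cos φ₁ · cos φ₂ · sin²(Δλ/2) = 0.099341.
c = 2·atan2(√a, √(1−a)) = 0.64130 rad → d = 6371·c ≈ 4085.73 km.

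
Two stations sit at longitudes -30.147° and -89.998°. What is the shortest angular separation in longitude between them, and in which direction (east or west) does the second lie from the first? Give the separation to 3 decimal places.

Raw difference: -89.998 − -30.147 = -59.851°.
Normalise into (−180°, 180°]: -59.851° stays -59.851°.
Negative ⇒ the second point lies to the west; separation 59.851°.

59.851° west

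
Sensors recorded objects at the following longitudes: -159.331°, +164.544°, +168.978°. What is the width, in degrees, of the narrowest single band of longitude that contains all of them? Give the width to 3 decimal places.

Sort the longitudes: -159.331°, +164.544°, +168.978°.
Eastward gaps between consecutive values (wrapping around): 323.875°, 4.434°, 31.691°.
Largest gap = 323.875° ⇒ minimal covering band is its complement: 360° − 323.875° = 36.125°.
Band runs from +164.544° eastward to -159.331°, crossing the antimeridian.

36.125°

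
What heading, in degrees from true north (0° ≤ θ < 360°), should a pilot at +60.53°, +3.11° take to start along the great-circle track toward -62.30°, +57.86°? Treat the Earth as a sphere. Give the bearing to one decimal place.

150.4°

Δλ = 57.86 − 3.11 = 54.75°.
θ = atan2( sin Δλ · cos φ₂ , cos φ₁ · sin φ₂ − sin φ₁ · cos φ₂ · cos Δλ )
  = atan2(0.37961, -0.66915) = 150.434° → normalised to [0°, 360°): 150.434°.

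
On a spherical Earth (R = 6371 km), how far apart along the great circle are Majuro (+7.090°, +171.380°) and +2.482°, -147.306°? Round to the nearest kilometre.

4604 km

Δλ = -147.306 − 171.380 = -318.686°; wrapped into (−180°, 180°]: 41.314°.
Δφ = 2.482 − 7.090 = -4.608°.
a = sin²(Δφ/2) + cos φ₁ · cos φ₂ · sin²(Δλ/2) = 0.124997.
c = 2·atan2(√a, √(1−a)) = 0.72273 rad → d = 6371·c ≈ 4604.49 km.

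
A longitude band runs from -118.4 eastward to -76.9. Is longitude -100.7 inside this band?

Yes

Band width going east from -118.4° to -76.9°: ((-76.9 − -118.4) mod 360) = 41.5°.
Offset of -100.7° east of the west edge: ((-100.7 − -118.4) mod 360) = 17.7°.
17.7° ≤ 41.5° ⇒ inside.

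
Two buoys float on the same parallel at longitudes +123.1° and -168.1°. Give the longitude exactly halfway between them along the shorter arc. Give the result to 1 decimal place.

Signed shortest Δλ from +123.1° to -168.1° is +68.8°.
Midpoint longitude = +123.1° + (+68.8°)/2 = +123.1° + 34.4° = +157.5°.
(The naïve average (+123.1 + -168.1)/2 = -22.5° is on the wrong side of the globe.)

+157.5°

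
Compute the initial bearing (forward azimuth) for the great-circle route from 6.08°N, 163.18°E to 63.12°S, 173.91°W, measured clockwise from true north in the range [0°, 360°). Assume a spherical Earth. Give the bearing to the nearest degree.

169°

Δλ = -173.91 − 163.18 = -337.09°; wrapped into (−180°, 180°]: 22.91°.
θ = atan2( sin Δλ · cos φ₂ , cos φ₁ · sin φ₂ − sin φ₁ · cos φ₂ · cos Δλ )
  = atan2(0.17600, -0.93105) = 169.295° → normalised to [0°, 360°): 169.295°.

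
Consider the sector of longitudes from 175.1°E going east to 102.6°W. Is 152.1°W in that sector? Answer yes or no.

Yes

Band width going east from +175.1° to -102.6°: ((-102.6 − 175.1) mod 360) = 82.3°.
Offset of -152.1° east of the west edge: ((-152.1 − 175.1) mod 360) = 32.8°.
32.8° ≤ 82.3° ⇒ inside.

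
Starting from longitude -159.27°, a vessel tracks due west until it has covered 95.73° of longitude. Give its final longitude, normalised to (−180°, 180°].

Start at -159.27°; shift −95.73° → -255.00°.
-255.00° lies outside (−180°, 180°]; add 360° → +105.00°.

+105.00°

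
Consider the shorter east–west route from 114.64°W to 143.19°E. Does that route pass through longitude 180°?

Yes

Naïve |143.19 − -114.64| = 257.83° > 180°, so the shorter arc goes the other way round — across 180°.
Signed shortest Δλ = ((143.19 − -114.64 + 180) mod 360) − 180 = -102.17°.
Going west by 102.17° from -114.64° passes through 180° before reaching +143.19°.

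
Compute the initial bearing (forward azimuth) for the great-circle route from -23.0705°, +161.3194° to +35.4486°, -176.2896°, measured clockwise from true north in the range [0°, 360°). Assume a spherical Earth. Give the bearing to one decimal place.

Δλ = -176.2896 − 161.3194 = -337.6090°; wrapped into (−180°, 180°]: 22.3910°.
θ = atan2( sin Δλ · cos φ₂ , cos φ₁ · sin φ₂ − sin φ₁ · cos φ₂ · cos Δλ )
  = atan2(0.31032, 0.82875) = 20.528° → normalised to [0°, 360°): 20.528°.

20.5°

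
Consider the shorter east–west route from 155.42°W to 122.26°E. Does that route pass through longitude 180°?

Naïve |122.26 − -155.42| = 277.68° > 180°, so the shorter arc goes the other way round — across 180°.
Signed shortest Δλ = ((122.26 − -155.42 + 180) mod 360) − 180 = -82.32°.
Going west by 82.32° from -155.42° passes through 180° before reaching +122.26°.

Yes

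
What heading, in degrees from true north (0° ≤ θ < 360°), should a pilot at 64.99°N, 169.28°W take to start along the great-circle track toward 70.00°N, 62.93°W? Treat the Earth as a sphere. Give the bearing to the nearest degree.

34°

Δλ = -62.93 − -169.28 = 106.35°.
θ = atan2( sin Δλ · cos φ₂ , cos φ₁ · sin φ₂ − sin φ₁ · cos φ₂ · cos Δλ )
  = atan2(0.32819, 0.48453) = 34.111° → normalised to [0°, 360°): 34.111°.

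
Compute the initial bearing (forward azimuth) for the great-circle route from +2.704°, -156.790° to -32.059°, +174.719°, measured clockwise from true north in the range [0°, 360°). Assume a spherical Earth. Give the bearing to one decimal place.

215.6°

Δλ = 174.719 − -156.790 = 331.509°; wrapped into (−180°, 180°]: -28.491°.
θ = atan2( sin Δλ · cos φ₂ , cos φ₁ · sin φ₂ − sin φ₁ · cos φ₂ · cos Δλ )
  = atan2(-0.40428, -0.56534) = -144.431° → normalised to [0°, 360°): 215.569°.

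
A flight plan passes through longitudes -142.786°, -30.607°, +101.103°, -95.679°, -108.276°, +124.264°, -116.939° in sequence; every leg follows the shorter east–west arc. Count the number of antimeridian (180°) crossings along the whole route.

Leg 1: -142.786° → -30.607°, shortest Δλ = 112.179° (east) — does not cross 180°.
Leg 2: -30.607° → +101.103°, shortest Δλ = 131.71° (east) — does not cross 180°.
Leg 3: +101.103° → -95.679°, shortest Δλ = 163.218° (east) — crosses 180°.
Leg 4: -95.679° → -108.276°, shortest Δλ = -12.597° (west) — does not cross 180°.
Leg 5: -108.276° → +124.264°, shortest Δλ = -127.46° (west) — crosses 180°.
Leg 6: +124.264° → -116.939°, shortest Δλ = 118.797° (east) — crosses 180°.
Total crossings: 3.

3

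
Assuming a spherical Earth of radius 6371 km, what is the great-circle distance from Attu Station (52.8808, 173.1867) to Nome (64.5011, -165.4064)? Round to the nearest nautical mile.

Δλ = -165.4064 − 173.1867 = -338.5931°; wrapped into (−180°, 180°]: 21.4069°.
Δφ = 64.5011 − 52.8808 = 11.6203°.
a = sin²(Δφ/2) + cos φ₁ · cos φ₂ · sin²(Δλ/2) = 0.019209.
c = 2·atan2(√a, √(1−a)) = 0.27809 rad → d = 6371·c ≈ 1771.72 km ≈ 956.65 nmi.

957 nmi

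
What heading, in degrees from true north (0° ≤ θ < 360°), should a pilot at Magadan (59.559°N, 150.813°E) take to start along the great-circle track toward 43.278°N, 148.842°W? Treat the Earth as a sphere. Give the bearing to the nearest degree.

87°

Δλ = -148.842 − 150.813 = -299.655°; wrapped into (−180°, 180°]: 60.345°.
θ = atan2( sin Δλ · cos φ₂ , cos φ₁ · sin φ₂ − sin φ₁ · cos φ₂ · cos Δλ )
  = atan2(0.63268, 0.03677) = 86.674° → normalised to [0°, 360°): 86.674°.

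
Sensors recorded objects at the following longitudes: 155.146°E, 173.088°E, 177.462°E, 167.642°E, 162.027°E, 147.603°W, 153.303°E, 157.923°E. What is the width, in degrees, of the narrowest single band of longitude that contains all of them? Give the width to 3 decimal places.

59.094°

Sort the longitudes: -147.603°, +153.303°, +155.146°, +157.923°, +162.027°, +167.642°, +173.088°, +177.462°.
Eastward gaps between consecutive values (wrapping around): 300.906°, 1.843°, 2.777°, 4.104°, 5.615°, 5.446°, 4.374°, 34.935°.
Largest gap = 300.906° ⇒ minimal covering band is its complement: 360° − 300.906° = 59.094°.
Band runs from +153.303° eastward to -147.603°, crossing the antimeridian.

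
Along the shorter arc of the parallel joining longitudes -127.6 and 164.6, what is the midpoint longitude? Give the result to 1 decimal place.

-161.5°

Signed shortest Δλ from -127.6° to +164.6° is -67.8°.
Midpoint longitude = -127.6° + (-67.8°)/2 = -127.6° − 33.9° = -161.5°.
(The naïve average (-127.6 + +164.6)/2 = 18.5° is on the wrong side of the globe.)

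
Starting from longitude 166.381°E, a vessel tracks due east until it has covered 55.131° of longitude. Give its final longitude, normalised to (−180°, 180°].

138.488°W

Start at +166.381°; shift +55.131° → +221.512°.
+221.512° lies outside (−180°, 180°]; subtract 360° → -138.488°.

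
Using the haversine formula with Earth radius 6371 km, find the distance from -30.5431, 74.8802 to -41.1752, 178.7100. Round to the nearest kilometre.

8857 km

Δλ = 178.7100 − 74.8802 = 103.8298°.
Δφ = -41.1752 − -30.5431 = -10.6321°.
a = sin²(Δφ/2) + cos φ₁ · cos φ₂ · sin²(Δλ/2) = 0.410194.
c = 2·atan2(√a, √(1−a)) = 1.39020 rad → d = 6371·c ≈ 8856.99 km.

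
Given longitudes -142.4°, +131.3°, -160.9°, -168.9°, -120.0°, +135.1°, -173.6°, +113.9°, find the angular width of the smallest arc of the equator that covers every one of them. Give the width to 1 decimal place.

Sort the longitudes: -173.6°, -168.9°, -160.9°, -142.4°, -120.0°, +113.9°, +131.3°, +135.1°.
Eastward gaps between consecutive values (wrapping around): 4.7°, 8.0°, 18.5°, 22.4°, 233.9°, 17.4°, 3.8°, 51.3°.
Largest gap = 233.9° ⇒ minimal covering band is its complement: 360° − 233.9° = 126.1°.
Band runs from +113.9° eastward to -120.0°, crossing the antimeridian.

126.1°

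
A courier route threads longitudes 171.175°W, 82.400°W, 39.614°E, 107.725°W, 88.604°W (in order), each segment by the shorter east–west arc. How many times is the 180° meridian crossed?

Leg 1: -171.175° → -82.400°, shortest Δλ = 88.775° (east) — does not cross 180°.
Leg 2: -82.400° → +39.614°, shortest Δλ = 122.014° (east) — does not cross 180°.
Leg 3: +39.614° → -107.725°, shortest Δλ = -147.339° (west) — does not cross 180°.
Leg 4: -107.725° → -88.604°, shortest Δλ = 19.121° (east) — does not cross 180°.
Total crossings: 0.

0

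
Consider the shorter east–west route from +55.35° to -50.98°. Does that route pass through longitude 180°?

No

Signed shortest Δλ = ((-50.98 − 55.35 + 180) mod 360) − 180 = -106.33°.
Going west by 106.33° from +55.35° reaches -50.98° without touching 180°.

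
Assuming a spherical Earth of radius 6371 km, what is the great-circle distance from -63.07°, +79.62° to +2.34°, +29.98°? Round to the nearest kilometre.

8354 km

Δλ = 29.98 − 79.62 = -49.64°.
Δφ = 2.34 − -63.07 = 65.41°.
a = sin²(Δφ/2) + cos φ₁ · cos φ₂ · sin²(Δλ/2) = 0.371676.
c = 2·atan2(√a, √(1−a)) = 1.31124 rad → d = 6371·c ≈ 8353.94 km.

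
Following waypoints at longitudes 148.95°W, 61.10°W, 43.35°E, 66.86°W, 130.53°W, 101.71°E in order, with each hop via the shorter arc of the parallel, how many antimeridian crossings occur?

1

Leg 1: -148.95° → -61.10°, shortest Δλ = 87.85° (east) — does not cross 180°.
Leg 2: -61.10° → +43.35°, shortest Δλ = 104.45° (east) — does not cross 180°.
Leg 3: +43.35° → -66.86°, shortest Δλ = -110.21° (west) — does not cross 180°.
Leg 4: -66.86° → -130.53°, shortest Δλ = -63.67° (west) — does not cross 180°.
Leg 5: -130.53° → +101.71°, shortest Δλ = -127.76° (west) — crosses 180°.
Total crossings: 1.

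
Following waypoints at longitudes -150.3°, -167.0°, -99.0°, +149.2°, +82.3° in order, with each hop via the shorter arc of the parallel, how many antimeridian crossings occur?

1

Leg 1: -150.3° → -167.0°, shortest Δλ = -16.7° (west) — does not cross 180°.
Leg 2: -167.0° → -99.0°, shortest Δλ = 68.0° (east) — does not cross 180°.
Leg 3: -99.0° → +149.2°, shortest Δλ = -111.8° (west) — crosses 180°.
Leg 4: +149.2° → +82.3°, shortest Δλ = -66.9° (west) — does not cross 180°.
Total crossings: 1.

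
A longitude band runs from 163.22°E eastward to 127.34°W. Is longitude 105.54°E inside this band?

Band width going east from +163.22° to -127.34°: ((-127.34 − 163.22) mod 360) = 69.44°.
Offset of +105.54° east of the west edge: ((105.54 − 163.22) mod 360) = 302.32°.
302.32° > 69.44° ⇒ outside.

No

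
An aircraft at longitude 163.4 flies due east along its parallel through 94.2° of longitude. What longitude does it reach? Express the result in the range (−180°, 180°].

Start at +163.4°; shift +94.2° → +257.6°.
+257.6° lies outside (−180°, 180°]; subtract 360° → -102.4°.

-102.4°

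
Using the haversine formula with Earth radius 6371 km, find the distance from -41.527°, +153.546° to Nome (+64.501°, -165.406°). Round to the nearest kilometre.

Δλ = -165.406 − 153.546 = -318.952°; wrapped into (−180°, 180°]: 41.048°.
Δφ = 64.501 − -41.527 = 106.028°.
a = sin²(Δφ/2) + cos φ₁ · cos φ₂ · sin²(Δλ/2) = 0.677669.
c = 2·atan2(√a, √(1−a)) = 1.93407 rad → d = 6371·c ≈ 12321.97 km.

12322 km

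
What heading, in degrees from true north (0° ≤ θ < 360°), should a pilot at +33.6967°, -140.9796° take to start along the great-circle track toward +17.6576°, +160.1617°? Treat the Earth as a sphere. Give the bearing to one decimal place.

268.5°

Δλ = 160.1617 − -140.9796 = 301.1413°; wrapped into (−180°, 180°]: -58.8587°.
θ = atan2( sin Δλ · cos φ₂ , cos φ₁ · sin φ₂ − sin φ₁ · cos φ₂ · cos Δλ )
  = atan2(-0.81557, -0.02103) = -91.477° → normalised to [0°, 360°): 268.523°.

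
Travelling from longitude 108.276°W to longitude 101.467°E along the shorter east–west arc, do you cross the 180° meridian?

Naïve |101.467 − -108.276| = 209.743° > 180°, so the shorter arc goes the other way round — across 180°.
Signed shortest Δλ = ((101.467 − -108.276 + 180) mod 360) − 180 = -150.257°.
Going west by 150.257° from -108.276° passes through 180° before reaching +101.467°.

Yes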